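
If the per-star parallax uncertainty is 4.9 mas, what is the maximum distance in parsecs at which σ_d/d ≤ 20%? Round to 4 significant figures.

40.82 pc

σ_d/d = σ_p/p, so the condition is σ_p/p ≤ 0.20, i.e. p ≥ σ_p/0.20.
p_min = 4.9/0.20 = 24.5 mas = 0.0245 arcsec.
d_max = 1/p_min = 1/0.0245 = 40.816 pc.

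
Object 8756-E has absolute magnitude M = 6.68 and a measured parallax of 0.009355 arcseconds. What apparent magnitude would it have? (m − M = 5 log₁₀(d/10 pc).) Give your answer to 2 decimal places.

d = 1/p = 1/0.009355″ = 106.89 pc.
m − M = 5 log₁₀ d − 5 = 5 log₁₀(106.89) − 5 = 10.1447 − 5 = 5.1447.
m = M + (m − M) = 6.68 + 5.1447 = 11.82.

m = 11.82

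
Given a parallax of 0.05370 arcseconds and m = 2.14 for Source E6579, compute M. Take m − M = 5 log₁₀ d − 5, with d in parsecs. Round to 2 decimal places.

d = 1/p = 1/0.05370″ = 18.622 pc.
m − M = 5 log₁₀(18.622) − 5 = 6.3501 − 5 = 1.3501.
M = m − (m − M) = 2.14 − 1.3501 = 0.79.

M = 0.79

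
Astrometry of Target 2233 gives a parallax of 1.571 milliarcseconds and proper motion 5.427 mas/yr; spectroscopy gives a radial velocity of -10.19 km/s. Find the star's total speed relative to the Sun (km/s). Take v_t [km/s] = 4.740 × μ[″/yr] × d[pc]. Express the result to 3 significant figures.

19.3 km/s

d = 1/p = 1/0.001571″ = 636.54 pc.
μ = 5.427 mas/yr = 0.005427 ″/yr.
v_t = 4.740 μ d = 4.740 × 0.005427 × 636.54 = 16.374 km/s.
v = √(v_r² + v_t²) = √((-10.19)² + 16.374²) = √371.944 = 19.286 km/s.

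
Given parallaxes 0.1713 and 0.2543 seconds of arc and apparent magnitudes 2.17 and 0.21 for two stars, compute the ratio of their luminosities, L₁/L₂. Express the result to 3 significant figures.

d₁ = 1/p₁ = 1/0.1713″ = 5.8377 pc; d₂ = 1/p₂ = 1/0.2543″ = 3.9324 pc.
M₁ = m₁ − 5 log₁₀ d₁ + 5 = 2.17 − 3.8312 + 5 = 3.3388.
M₂ = 0.21 − 2.9733 + 5 = 2.2367.
L₁/L₂ = 10^(0.4(M₂ − M₁)) = 10^(0.4 × (-1.1021)) = 10^(-0.44084) = 0.36238.

L₁/L₂ = 0.362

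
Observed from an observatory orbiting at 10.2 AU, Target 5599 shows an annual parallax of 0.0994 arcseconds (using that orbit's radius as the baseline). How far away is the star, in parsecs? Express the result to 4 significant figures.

102.6 pc

With baseline B (in AU) and parallax p (in arcsec), d = B/p parsecs.
d = 10.2 / 0.0994 = 102.62 pc.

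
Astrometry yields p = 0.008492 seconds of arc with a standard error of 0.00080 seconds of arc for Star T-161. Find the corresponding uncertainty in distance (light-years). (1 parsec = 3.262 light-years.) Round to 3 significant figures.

36.2 ly

d = 1/p, so σ_d = σ_p / p².
σ_d = 0.000800 / (0.008492)² = 0.000800 / 0.000072114 = 11.094 pc = 11.094 × 3.262 ly = 36.189 ly.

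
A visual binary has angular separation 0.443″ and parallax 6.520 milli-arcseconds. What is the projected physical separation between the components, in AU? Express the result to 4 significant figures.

67.94 AU

d = 1/p = 1/0.006520″ = 153.37 pc.
At distance d (pc), an angle of θ arcsec spans θ·d AU: s = 0.443 × 153.37 = 67.943 AU.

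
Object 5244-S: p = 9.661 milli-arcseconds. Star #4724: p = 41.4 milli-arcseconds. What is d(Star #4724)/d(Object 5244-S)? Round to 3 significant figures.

Since d = 1/p, d_B/d_A = p_A/p_B.
= 9.661 / 41.4 = 0.23336.

0.233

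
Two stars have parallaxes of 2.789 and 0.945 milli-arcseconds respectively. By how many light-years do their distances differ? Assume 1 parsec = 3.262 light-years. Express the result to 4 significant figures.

2282 ly

d_A = 1/0.002789″ = 358.55 pc; d_B = 1/0.0009450″ = 1058.2 pc.
|d_B − d_A| = |1058.2 − 358.55| = 699.65 pc = 699.65 × 3.262 ly = 2282.3 ly.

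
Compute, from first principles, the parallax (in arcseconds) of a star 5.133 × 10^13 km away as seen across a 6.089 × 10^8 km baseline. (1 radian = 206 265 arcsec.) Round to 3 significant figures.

2.45 arcsec

θ ≈ B/d = (6.089 × 10^8) / (5.133 × 10^13) = 1.1862 × 10^-5 rad.
In arcseconds: 1.1862 × 10^-5 × 206265 = 2.4467″.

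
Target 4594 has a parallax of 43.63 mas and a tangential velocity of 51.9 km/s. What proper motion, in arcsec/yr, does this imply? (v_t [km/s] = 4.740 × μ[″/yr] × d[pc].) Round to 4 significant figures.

0.4777 arcsec/yr

d = 1/p = 1/0.04363″ = 22.92 pc.
μ = v_t / (4.74 d) = 51.9 / (4.74 × 22.92) = 51.9 / 108.64 = 0.47772 ″/yr.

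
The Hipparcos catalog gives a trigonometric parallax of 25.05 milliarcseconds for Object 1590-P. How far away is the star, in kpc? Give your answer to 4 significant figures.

0.03992 kpc

p = 25.05 milliarcseconds = 0.02505 arcsec.
d = 1/p = 1/0.02505 = 39.92 pc.
= 0.03992 kpc.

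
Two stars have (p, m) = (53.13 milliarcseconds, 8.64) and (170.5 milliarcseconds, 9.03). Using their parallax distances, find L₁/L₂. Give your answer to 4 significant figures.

d₁ = 1/p₁ = 1/0.05313″ = 18.822 pc; d₂ = 1/p₂ = 1/0.1705″ = 5.8651 pc.
M₁ = m₁ − 5 log₁₀ d₁ + 5 = 8.64 − 6.3733 + 5 = 7.2667.
M₂ = 9.03 − 3.8414 + 5 = 10.1886.
L₁/L₂ = 10^(0.4(M₂ − M₁)) = 10^(0.4 × 2.9219) = 10^1.16876 = 14.749.

L₁/L₂ = 14.75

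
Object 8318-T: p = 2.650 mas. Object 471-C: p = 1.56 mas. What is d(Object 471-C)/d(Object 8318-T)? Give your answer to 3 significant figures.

1.70

Since d = 1/p, d_B/d_A = p_A/p_B.
= 2.650 / 1.56 = 1.6987.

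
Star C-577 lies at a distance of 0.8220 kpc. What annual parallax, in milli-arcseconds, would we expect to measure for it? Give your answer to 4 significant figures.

d = 0.8220 kpc = 822 pc.
p = 1/d = 1/822 = 0.0012165 arcsec.
= 0.0012165 × 1000 = 1.2165 mas.

1.217 mas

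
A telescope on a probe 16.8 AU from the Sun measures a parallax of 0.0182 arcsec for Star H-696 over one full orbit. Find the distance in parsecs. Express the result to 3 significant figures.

With baseline B (in AU) and parallax p (in arcsec), d = B/p parsecs.
d = 16.8 / 0.0182 = 923.08 pc.

923 pc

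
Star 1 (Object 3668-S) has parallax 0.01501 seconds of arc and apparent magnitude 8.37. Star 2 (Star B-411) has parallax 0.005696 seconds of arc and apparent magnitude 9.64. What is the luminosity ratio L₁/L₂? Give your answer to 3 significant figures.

L₁/L₂ = 0.464

d₁ = 1/p₁ = 1/0.01501″ = 66.622 pc; d₂ = 1/p₂ = 1/0.005696″ = 175.56 pc.
M₁ = m₁ − 5 log₁₀ d₁ + 5 = 8.37 − 9.1181 + 5 = 4.2519.
M₂ = 9.64 − 11.2221 + 5 = 3.4179.
L₁/L₂ = 10^(0.4(M₂ − M₁)) = 10^(0.4 × (-0.8340)) = 10^(-0.33360) = 0.46387.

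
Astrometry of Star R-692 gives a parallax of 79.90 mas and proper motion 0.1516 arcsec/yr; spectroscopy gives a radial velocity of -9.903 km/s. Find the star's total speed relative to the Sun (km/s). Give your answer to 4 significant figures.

13.38 km/s

d = 1/p = 1/0.07990″ = 12.516 pc.
v_t = 4.740 μ d = 4.740 × 0.1516 × 12.516 = 8.9938 km/s.
v = √(v_r² + v_t²) = √((-9.903)² + 8.9938²) = √178.958 = 13.378 km/s.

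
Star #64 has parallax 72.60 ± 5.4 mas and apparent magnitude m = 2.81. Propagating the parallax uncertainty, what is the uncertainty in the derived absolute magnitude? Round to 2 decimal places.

σ_M = 0.16 mag

M = m − 5 log₁₀ d + 5 = m + 5 log₁₀ p + 5, so ∂M/∂p = 5/(p ln 10).
σ_M = (5/ln 10) · (σ_p/p) = 2.1715 × 5.4/72.60 = 2.1715 × 0.07438 = 0.16152.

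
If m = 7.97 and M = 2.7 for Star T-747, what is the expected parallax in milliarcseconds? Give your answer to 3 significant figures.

m − M = 7.97 − 2.7 = 5.27.
d = 10^((m−M)/5 + 1) = 10^2.054 = 113.24 pc.
p = 1/d = 1/113.24 = 0.0088308 arcsec = 8.8308 mas.

8.83 mas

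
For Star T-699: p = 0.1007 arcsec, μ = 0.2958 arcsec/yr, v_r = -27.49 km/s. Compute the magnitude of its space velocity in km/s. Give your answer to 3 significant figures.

d = 1/p = 1/0.1007″ = 9.9305 pc.
v_t = 4.740 μ d = 4.740 × 0.2958 × 9.9305 = 13.923 km/s.
v = √(v_r² + v_t²) = √((-27.49)² + 13.923²) = √949.55 = 30.815 km/s.

30.8 km/s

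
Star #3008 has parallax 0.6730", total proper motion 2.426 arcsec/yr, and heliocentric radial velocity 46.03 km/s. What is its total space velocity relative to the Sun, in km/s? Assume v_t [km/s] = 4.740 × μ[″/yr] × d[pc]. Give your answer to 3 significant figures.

d = 1/p = 1/0.6730″ = 1.4859 pc.
v_t = 4.740 μ d = 4.740 × 2.426 × 1.4859 = 17.087 km/s.
v = √(v_r² + v_t²) = √(46.03² + 17.087²) = √2410.73 = 49.099 km/s.

49.1 km/s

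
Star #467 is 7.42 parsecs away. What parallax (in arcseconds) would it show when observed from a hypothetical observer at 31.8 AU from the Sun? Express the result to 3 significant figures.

4.29 arcsec

p (arcsec) = B (AU) / d (pc).
p = 31.8 / 7.42 = 4.2857 arcsec.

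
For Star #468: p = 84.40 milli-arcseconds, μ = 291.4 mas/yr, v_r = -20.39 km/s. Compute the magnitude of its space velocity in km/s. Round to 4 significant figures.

26.15 km/s

d = 1/p = 1/0.08440″ = 11.848 pc.
μ = 291.4 mas/yr = 0.2914 ″/yr.
v_t = 4.740 μ d = 4.740 × 0.2914 × 11.848 = 16.365 km/s.
v = √(v_r² + v_t²) = √((-20.39)² + 16.365²) = √683.565 = 26.145 km/s.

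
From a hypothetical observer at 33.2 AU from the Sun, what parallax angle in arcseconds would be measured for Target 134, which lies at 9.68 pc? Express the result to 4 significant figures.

p (arcsec) = B (AU) / d (pc).
p = 33.2 / 9.68 = 3.4298 arcsec.

3.430 arcsec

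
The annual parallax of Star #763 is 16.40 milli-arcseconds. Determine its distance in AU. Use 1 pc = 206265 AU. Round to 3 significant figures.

p = 16.40 milli-arcseconds = 0.01640 arcsec.
d = 1/p = 1/0.01640 = 60.976 pc.
In AU: 60.976 × 206265 = 1.2577 × 10^7 AU.

1.26 × 10^7 AU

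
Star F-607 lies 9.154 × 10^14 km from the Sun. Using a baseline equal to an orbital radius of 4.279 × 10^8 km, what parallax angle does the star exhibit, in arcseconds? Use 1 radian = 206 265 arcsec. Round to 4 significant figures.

θ ≈ B/d = (4.279 × 10^8) / (9.154 × 10^14) = 4.6745 × 10^-7 rad.
In arcseconds: 4.6745 × 10^-7 × 206265 = 0.096419″.

0.09642 arcsec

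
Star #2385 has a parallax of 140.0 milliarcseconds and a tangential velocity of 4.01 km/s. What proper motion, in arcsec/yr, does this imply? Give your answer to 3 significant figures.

0.118 arcsec/yr

d = 1/p = 1/0.1400″ = 7.1429 pc.
μ = v_t / (4.74 d) = 4.01 / (4.74 × 7.1429) = 4.01 / 33.857 = 0.11844 ″/yr.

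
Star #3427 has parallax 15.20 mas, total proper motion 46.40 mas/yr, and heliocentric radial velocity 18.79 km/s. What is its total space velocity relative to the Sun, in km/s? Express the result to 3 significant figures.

d = 1/p = 1/0.01520″ = 65.789 pc.
μ = 46.40 mas/yr = 0.04640 ″/yr.
v_t = 4.740 μ d = 4.740 × 0.04640 × 65.789 = 14.469 km/s.
v = √(v_r² + v_t²) = √(18.79² + 14.469²) = √562.416 = 23.715 km/s.

23.7 km/s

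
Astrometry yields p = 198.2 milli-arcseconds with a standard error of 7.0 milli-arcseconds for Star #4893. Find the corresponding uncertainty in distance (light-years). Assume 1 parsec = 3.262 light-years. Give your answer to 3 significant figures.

0.581 ly

d = 1/p, so σ_d = σ_p / p².
σ_d = 0.00700 / (0.1982)² = 0.00700 / 0.039283 = 0.17819 pc = 0.17819 × 3.262 ly = 0.58126 ly.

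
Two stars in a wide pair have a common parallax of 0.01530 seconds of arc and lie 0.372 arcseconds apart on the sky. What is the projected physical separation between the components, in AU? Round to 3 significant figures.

d = 1/p = 1/0.01530″ = 65.359 pc.
At distance d (pc), an angle of θ arcsec spans θ·d AU: s = 0.372 × 65.359 = 24.314 AU.

24.3 AU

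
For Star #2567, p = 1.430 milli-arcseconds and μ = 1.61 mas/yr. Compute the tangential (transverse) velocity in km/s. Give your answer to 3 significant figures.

5.34 km/s

d = 1/p = 1/0.001430″ = 699.3 pc.
μ = 1.61 mas/yr = 0.00161 ″/yr.
v_t = 4.74 × μ × d = 4.74 × 0.00161 × 699.3 = 5.3366 km/s.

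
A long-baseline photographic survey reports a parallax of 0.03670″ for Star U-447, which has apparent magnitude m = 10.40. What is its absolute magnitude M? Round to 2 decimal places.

d = 1/p = 1/0.03670″ = 27.248 pc.
m − M = 5 log₁₀(27.248) − 5 = 7.1767 − 5 = 2.1767.
M = m − (m − M) = 10.40 − 2.1767 = 8.22.

M = 8.22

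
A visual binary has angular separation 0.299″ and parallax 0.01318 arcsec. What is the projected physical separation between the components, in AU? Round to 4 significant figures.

22.69 AU

d = 1/p = 1/0.01318″ = 75.873 pc.
At distance d (pc), an angle of θ arcsec spans θ·d AU: s = 0.299 × 75.873 = 22.686 AU.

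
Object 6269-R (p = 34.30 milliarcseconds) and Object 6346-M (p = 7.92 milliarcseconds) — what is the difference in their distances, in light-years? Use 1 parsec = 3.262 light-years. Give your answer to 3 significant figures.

317 ly

d_A = 1/0.03430″ = 29.155 pc; d_B = 1/0.007920″ = 126.26 pc.
|d_B − d_A| = |126.26 − 29.155| = 97.105 pc = 97.105 × 3.262 ly = 316.76 ly.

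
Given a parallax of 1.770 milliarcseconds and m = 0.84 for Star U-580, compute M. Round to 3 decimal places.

M = -7.920

d = 1/p = 1/0.001770″ = 564.97 pc.
m − M = 5 log₁₀(564.97) − 5 = 13.7601 − 5 = 8.7601.
M = m − (m − M) = 0.84 − 8.7601 = -7.920.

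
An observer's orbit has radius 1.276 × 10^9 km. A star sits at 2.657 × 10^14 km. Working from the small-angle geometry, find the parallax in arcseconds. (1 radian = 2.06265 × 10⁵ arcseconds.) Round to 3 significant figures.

0.991 arcsec

θ ≈ B/d = (1.276 × 10^9) / (2.657 × 10^14) = 4.8024 × 10^-6 rad.
In arcseconds: 4.8024 × 10^-6 × 206265 = 0.99057″.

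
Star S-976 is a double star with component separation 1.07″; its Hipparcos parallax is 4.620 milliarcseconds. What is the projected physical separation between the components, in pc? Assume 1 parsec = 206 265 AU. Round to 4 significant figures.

0.001123 pc

d = 1/p = 1/0.004620″ = 216.45 pc.
At distance d (pc), an angle of θ arcsec spans θ·d AU: s = 1.07 × 216.45 = 231.6 AU.
= 231.6 / 206265 = 0.0011228 pc.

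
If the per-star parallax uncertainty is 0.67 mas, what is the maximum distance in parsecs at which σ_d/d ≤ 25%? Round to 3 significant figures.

373 pc

σ_d/d = σ_p/p, so the condition is σ_p/p ≤ 0.25, i.e. p ≥ σ_p/0.25.
p_min = 0.67/0.25 = 2.68 mas = 0.00268 arcsec.
d_max = 1/p_min = 1/0.00268 = 373.13 pc.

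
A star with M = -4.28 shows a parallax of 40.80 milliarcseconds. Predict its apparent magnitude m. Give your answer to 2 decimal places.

m = -2.33

d = 1/p = 1/0.04080″ = 24.51 pc.
m − M = 5 log₁₀ d − 5 = 5 log₁₀(24.51) − 5 = 6.9467 − 5 = 1.9467.
m = M + (m − M) = -4.28 + 1.9467 = -2.33.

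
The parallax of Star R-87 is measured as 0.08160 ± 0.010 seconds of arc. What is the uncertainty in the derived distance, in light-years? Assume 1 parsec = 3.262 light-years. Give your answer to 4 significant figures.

d = 1/p, so σ_d = σ_p / p².
σ_d = 0.0100 / (0.08160)² = 0.0100 / 0.0066586 = 1.5018 pc = 1.5018 × 3.262 ly = 4.8989 ly.

4.899 ly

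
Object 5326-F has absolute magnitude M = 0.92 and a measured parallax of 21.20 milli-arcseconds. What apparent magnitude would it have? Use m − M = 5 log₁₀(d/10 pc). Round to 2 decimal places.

m = 4.29

d = 1/p = 1/0.02120″ = 47.17 pc.
m − M = 5 log₁₀ d − 5 = 5 log₁₀(47.17) − 5 = 8.3683 − 5 = 3.3683.
m = M + (m − M) = 0.92 + 3.3683 = 4.29.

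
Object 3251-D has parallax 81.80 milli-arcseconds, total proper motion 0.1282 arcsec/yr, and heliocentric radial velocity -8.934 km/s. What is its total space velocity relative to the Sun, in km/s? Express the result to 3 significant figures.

11.6 km/s

d = 1/p = 1/0.08180″ = 12.225 pc.
v_t = 4.740 μ d = 4.740 × 0.1282 × 12.225 = 7.4287 km/s.
v = √(v_r² + v_t²) = √((-8.934)² + 7.4287²) = √135.002 = 11.619 km/s.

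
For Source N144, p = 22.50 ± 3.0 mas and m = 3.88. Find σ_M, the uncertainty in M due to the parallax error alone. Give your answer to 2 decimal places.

σ_M = 0.29 mag

M = m − 5 log₁₀ d + 5 = m + 5 log₁₀ p + 5, so ∂M/∂p = 5/(p ln 10).
σ_M = (5/ln 10) · (σ_p/p) = 2.1715 × 3.0/22.50 = 2.1715 × 0.13333 = 0.28953.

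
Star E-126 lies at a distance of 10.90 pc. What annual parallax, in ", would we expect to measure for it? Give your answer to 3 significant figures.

p = 1/d = 1/10.9 = 0.091743 arcsec.

0.0917 "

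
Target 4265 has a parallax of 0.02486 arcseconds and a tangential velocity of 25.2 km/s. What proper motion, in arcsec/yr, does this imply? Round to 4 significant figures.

d = 1/p = 1/0.02486″ = 40.225 pc.
μ = v_t / (4.74 d) = 25.2 / (4.74 × 40.225) = 25.2 / 190.67 = 0.13217 ″/yr.

0.1322 arcsec/yr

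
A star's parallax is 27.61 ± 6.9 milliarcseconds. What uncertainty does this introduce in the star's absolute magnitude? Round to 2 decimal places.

σ_M = 0.54 mag

M = m − 5 log₁₀ d + 5 = m + 5 log₁₀ p + 5, so ∂M/∂p = 5/(p ln 10).
σ_M = (5/ln 10) · (σ_p/p) = 2.1715 × 6.9/27.61 = 2.1715 × 0.24991 = 0.54268.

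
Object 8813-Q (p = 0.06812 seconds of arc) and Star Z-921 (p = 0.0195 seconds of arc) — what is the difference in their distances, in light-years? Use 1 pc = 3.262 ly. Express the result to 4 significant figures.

119.4 ly

d_A = 1/0.06812″ = 14.68 pc; d_B = 1/0.01950″ = 51.282 pc.
|d_B − d_A| = |51.282 − 14.68| = 36.602 pc = 36.602 × 3.262 ly = 119.4 ly.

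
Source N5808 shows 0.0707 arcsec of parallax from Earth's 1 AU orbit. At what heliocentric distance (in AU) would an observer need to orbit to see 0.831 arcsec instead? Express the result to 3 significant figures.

Parallax scales linearly with baseline: p ∝ B, so B = p_target / p_Earth × 1 AU.
B = 0.831 / 0.0707 = 11.754 AU.

11.8 AU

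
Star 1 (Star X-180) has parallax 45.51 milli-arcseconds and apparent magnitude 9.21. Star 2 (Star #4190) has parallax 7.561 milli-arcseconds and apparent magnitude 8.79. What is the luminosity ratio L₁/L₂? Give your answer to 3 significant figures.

L₁/L₂ = 0.0187

d₁ = 1/p₁ = 1/0.04551″ = 21.973 pc; d₂ = 1/p₂ = 1/0.007561″ = 132.26 pc.
M₁ = m₁ − 5 log₁₀ d₁ + 5 = 9.21 − 6.7094 + 5 = 7.5006.
M₂ = 8.79 − 10.6071 + 5 = 3.1829.
L₁/L₂ = 10^(0.4(M₂ − M₁)) = 10^(0.4 × (-4.3177)) = 10^(-1.72708) = 0.018746.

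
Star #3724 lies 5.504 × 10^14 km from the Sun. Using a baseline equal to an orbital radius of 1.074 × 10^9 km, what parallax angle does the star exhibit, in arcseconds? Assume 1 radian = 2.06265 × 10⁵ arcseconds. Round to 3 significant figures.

0.402 arcsec

θ ≈ B/d = (1.074 × 10^9) / (5.504 × 10^14) = 1.9513 × 10^-6 rad.
In arcseconds: 1.9513 × 10^-6 × 206265 = 0.40248″.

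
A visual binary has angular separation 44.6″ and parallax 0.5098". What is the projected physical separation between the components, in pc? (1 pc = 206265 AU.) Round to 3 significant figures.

d = 1/p = 1/0.5098″ = 1.9616 pc.
At distance d (pc), an angle of θ arcsec spans θ·d AU: s = 44.6 × 1.9616 = 87.487 AU.
= 87.487 / 206265 = 0.00042415 pc.

0.000424 pc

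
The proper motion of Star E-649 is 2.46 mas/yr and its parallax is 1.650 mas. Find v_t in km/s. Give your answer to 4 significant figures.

d = 1/p = 1/0.001650″ = 606.06 pc.
μ = 2.46 mas/yr = 0.00246 ″/yr.
v_t = 4.74 × μ × d = 4.74 × 0.00246 × 606.06 = 7.0669 km/s.

7.067 km/s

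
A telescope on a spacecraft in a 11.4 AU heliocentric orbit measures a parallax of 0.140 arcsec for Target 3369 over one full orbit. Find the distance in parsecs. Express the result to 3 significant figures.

With baseline B (in AU) and parallax p (in arcsec), d = B/p parsecs.
d = 11.4 / 0.140 = 81.429 pc.

81.4 pc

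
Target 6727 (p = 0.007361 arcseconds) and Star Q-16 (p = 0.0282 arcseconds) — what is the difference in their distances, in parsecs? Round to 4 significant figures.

100.4 pc

d_A = 1/0.007361″ = 135.85 pc; d_B = 1/0.02820″ = 35.461 pc.
|d_B − d_A| = |35.461 − 135.85| = 100.39 pc.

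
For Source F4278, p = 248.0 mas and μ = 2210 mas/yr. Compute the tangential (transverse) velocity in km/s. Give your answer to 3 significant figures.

42.2 km/s

d = 1/p = 1/0.2480″ = 4.0323 pc.
μ = 2210 mas/yr = 2.21 ″/yr.
v_t = 4.74 × μ × d = 4.74 × 2.21 × 4.0323 = 42.24 km/s.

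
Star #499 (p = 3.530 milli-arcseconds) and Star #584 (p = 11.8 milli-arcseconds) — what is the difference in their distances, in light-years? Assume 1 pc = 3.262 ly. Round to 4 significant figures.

d_A = 1/0.003530″ = 283.29 pc; d_B = 1/0.01180″ = 84.746 pc.
|d_B − d_A| = |84.746 − 283.29| = 198.54 pc = 198.54 × 3.262 ly = 647.64 ly.

647.6 ly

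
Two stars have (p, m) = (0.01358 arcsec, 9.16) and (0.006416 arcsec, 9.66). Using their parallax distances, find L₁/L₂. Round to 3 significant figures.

L₁/L₂ = 0.354

d₁ = 1/p₁ = 1/0.01358″ = 73.638 pc; d₂ = 1/p₂ = 1/0.006416″ = 155.86 pc.
M₁ = m₁ − 5 log₁₀ d₁ + 5 = 9.16 − 9.3355 + 5 = 4.8245.
M₂ = 9.66 − 10.9637 + 5 = 3.6963.
L₁/L₂ = 10^(0.4(M₂ − M₁)) = 10^(0.4 × (-1.1282)) = 10^(-0.45128) = 0.35377.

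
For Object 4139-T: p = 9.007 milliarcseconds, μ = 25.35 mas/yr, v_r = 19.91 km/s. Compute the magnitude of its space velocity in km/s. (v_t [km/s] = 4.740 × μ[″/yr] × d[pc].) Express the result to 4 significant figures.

d = 1/p = 1/0.009007″ = 111.02 pc.
μ = 25.35 mas/yr = 0.02535 ″/yr.
v_t = 4.740 μ d = 4.740 × 0.02535 × 111.02 = 13.34 km/s.
v = √(v_r² + v_t²) = √(19.91² + 13.34²) = √574.364 = 23.966 km/s.

23.97 km/s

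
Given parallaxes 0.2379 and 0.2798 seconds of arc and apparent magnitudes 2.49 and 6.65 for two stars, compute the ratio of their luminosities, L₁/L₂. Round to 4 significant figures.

d₁ = 1/p₁ = 1/0.2379″ = 4.2034 pc; d₂ = 1/p₂ = 1/0.2798″ = 3.574 pc.
M₁ = m₁ − 5 log₁₀ d₁ + 5 = 2.49 − 3.1180 + 5 = 4.3720.
M₂ = 6.65 − 2.7658 + 5 = 8.8842.
L₁/L₂ = 10^(0.4(M₂ − M₁)) = 10^(0.4 × 4.5122) = 10^1.80488 = 63.809.

L₁/L₂ = 63.81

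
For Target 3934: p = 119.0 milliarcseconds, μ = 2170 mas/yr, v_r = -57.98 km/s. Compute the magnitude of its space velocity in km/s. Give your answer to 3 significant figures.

d = 1/p = 1/0.1190″ = 8.4034 pc.
μ = 2170 mas/yr = 2.170 ″/yr.
v_t = 4.740 μ d = 4.740 × 2.170 × 8.4034 = 86.436 km/s.
v = √(v_r² + v_t²) = √((-57.98)² + 86.436²) = √10832.9 = 104.08 km/s.

104 km/s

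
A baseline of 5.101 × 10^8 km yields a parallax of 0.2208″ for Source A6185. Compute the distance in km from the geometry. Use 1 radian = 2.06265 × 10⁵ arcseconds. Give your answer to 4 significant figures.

θ = 0.2208″ = 0.2208/206265 = 1.0705 × 10^-6 rad.
d = B/θ = (5.101 × 10^8) / (1.0705 × 10^-6) = 4.7651 × 10^14 km.

4.765 × 10^14 km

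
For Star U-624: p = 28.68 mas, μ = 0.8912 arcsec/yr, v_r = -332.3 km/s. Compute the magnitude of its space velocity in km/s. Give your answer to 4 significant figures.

d = 1/p = 1/0.02868″ = 34.868 pc.
v_t = 4.740 μ d = 4.740 × 0.8912 × 34.868 = 147.29 km/s.
v = √(v_r² + v_t²) = √((-332.3)² + 147.29²) = √132118 = 363.48 km/s.

363.5 km/s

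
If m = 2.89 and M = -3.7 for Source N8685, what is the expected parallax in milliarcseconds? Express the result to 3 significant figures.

m − M = 2.89 − (-3.7) = 6.59.
d = 10^((m−M)/5 + 1) = 10^2.318 = 207.97 pc.
p = 1/d = 1/207.97 = 0.0048084 arcsec = 4.8084 mas.

4.81 mas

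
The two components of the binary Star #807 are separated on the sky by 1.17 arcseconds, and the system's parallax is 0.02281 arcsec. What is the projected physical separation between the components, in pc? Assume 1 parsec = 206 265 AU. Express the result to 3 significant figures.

d = 1/p = 1/0.02281″ = 43.84 pc.
At distance d (pc), an angle of θ arcsec spans θ·d AU: s = 1.17 × 43.84 = 51.293 AU.
= 51.293 / 206265 = 0.00024868 pc.

0.000249 pc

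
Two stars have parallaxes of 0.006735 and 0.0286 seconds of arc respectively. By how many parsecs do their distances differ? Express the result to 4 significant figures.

113.5 pc

d_A = 1/0.006735″ = 148.48 pc; d_B = 1/0.02860″ = 34.965 pc.
|d_B − d_A| = |34.965 − 148.48| = 113.52 pc.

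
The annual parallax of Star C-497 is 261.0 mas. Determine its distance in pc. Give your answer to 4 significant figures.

3.831 pc

p = 261.0 mas = 0.2610 arcsec.
d = 1/p = 1/0.2610 = 3.8314 pc.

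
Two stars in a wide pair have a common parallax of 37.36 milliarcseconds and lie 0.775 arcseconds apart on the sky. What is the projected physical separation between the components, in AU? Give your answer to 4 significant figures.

20.74 AU

d = 1/p = 1/0.03736″ = 26.767 pc.
At distance d (pc), an angle of θ arcsec spans θ·d AU: s = 0.775 × 26.767 = 20.744 AU.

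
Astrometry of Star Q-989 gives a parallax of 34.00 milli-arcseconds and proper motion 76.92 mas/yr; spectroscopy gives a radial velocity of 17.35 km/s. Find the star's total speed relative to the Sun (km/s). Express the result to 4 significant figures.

20.40 km/s

d = 1/p = 1/0.03400″ = 29.412 pc.
μ = 76.92 mas/yr = 0.07692 ″/yr.
v_t = 4.740 μ d = 4.740 × 0.07692 × 29.412 = 10.724 km/s.
v = √(v_r² + v_t²) = √(17.35² + 10.724²) = √416.027 = 20.397 km/s.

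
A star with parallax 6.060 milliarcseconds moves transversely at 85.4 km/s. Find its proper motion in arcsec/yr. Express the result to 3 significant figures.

d = 1/p = 1/0.006060″ = 165.02 pc.
μ = v_t / (4.74 d) = 85.4 / (4.74 × 165.02) = 85.4 / 782.19 = 0.10918 ″/yr.

0.109 arcsec/yr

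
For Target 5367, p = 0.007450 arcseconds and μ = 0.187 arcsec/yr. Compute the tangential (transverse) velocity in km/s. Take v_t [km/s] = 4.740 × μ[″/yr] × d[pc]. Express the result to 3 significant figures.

d = 1/p = 1/0.007450″ = 134.23 pc.
v_t = 4.74 × μ × d = 4.74 × 0.187 × 134.23 = 118.98 km/s.

119 km/s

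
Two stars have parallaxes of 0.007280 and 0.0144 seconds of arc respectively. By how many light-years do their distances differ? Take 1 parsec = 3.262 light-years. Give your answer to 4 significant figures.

221.5 ly

d_A = 1/0.007280″ = 137.36 pc; d_B = 1/0.01440″ = 69.444 pc.
|d_B − d_A| = |69.444 − 137.36| = 67.916 pc = 67.916 × 3.262 ly = 221.54 ly.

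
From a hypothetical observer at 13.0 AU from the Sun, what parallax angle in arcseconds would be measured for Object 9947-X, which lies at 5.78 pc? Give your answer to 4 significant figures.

p (arcsec) = B (AU) / d (pc).
p = 13.0 / 5.78 = 2.2491 arcsec.

2.249 arcsec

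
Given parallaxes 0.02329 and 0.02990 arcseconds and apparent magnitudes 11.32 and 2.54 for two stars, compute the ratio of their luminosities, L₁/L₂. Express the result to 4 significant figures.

L₁/L₂ = 0.0005070

d₁ = 1/p₁ = 1/0.02329″ = 42.937 pc; d₂ = 1/p₂ = 1/0.02990″ = 33.445 pc.
M₁ = m₁ − 5 log₁₀ d₁ + 5 = 11.32 − 8.1642 + 5 = 8.1558.
M₂ = 2.54 − 7.6217 + 5 = -0.0817.
L₁/L₂ = 10^(0.4(M₂ − M₁)) = 10^(0.4 × (-8.2375)) = 10^(-3.29500) = 0.00050699.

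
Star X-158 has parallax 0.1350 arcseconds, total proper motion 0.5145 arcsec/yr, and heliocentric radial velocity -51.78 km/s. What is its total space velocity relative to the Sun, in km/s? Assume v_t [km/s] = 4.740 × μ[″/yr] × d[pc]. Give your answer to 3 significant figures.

54.8 km/s

d = 1/p = 1/0.1350″ = 7.4074 pc.
v_t = 4.740 μ d = 4.740 × 0.5145 × 7.4074 = 18.065 km/s.
v = √(v_r² + v_t²) = √((-51.78)² + 18.065²) = √3007.51 = 54.841 km/s.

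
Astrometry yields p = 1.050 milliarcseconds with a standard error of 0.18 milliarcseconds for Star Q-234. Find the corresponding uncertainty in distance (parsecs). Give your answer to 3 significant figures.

d = 1/p, so σ_d = σ_p / p².
σ_d = 0.000180 / (0.001050)² = 0.000180 / 0.0000011025 = 163.27 pc.

163 pc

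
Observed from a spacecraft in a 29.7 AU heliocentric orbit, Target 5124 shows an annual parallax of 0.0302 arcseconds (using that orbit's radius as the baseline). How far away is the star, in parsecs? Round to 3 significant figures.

983 pc

With baseline B (in AU) and parallax p (in arcsec), d = B/p parsecs.
d = 29.7 / 0.0302 = 983.44 pc.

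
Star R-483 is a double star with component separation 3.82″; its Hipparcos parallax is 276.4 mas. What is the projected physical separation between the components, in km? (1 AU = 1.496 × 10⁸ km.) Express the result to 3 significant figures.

2.07 × 10^9 km

d = 1/p = 1/0.2764″ = 3.6179 pc.
At distance d (pc), an angle of θ arcsec spans θ·d AU: s = 3.82 × 3.6179 = 13.82 AU.
= 13.82 × 1.496 × 10⁸ km = 2.0675 × 10^9 km.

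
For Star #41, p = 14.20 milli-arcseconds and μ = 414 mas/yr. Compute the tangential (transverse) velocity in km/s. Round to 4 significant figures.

138.2 km/s

d = 1/p = 1/0.01420″ = 70.423 pc.
μ = 414 mas/yr = 0.414 ″/yr.
v_t = 4.74 × μ × d = 4.74 × 0.414 × 70.423 = 138.2 km/s.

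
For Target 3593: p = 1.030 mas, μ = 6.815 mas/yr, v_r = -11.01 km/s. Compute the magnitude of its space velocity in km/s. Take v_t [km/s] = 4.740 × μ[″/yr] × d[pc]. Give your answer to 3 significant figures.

33.2 km/s

d = 1/p = 1/0.001030″ = 970.87 pc.
μ = 6.815 mas/yr = 0.006815 ″/yr.
v_t = 4.740 μ d = 4.740 × 0.006815 × 970.87 = 31.362 km/s.
v = √(v_r² + v_t²) = √((-11.01)² + 31.362²) = √1104.8 = 33.239 km/s.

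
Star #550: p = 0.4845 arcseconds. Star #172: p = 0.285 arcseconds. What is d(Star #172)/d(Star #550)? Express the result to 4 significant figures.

Since d = 1/p, d_B/d_A = p_A/p_B.
= 0.4845 / 0.285 = 1.7.

1.700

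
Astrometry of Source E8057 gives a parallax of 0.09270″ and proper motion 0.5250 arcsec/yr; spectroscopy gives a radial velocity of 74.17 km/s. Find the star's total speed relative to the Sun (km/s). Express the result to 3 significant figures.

d = 1/p = 1/0.09270″ = 10.787 pc.
v_t = 4.740 μ d = 4.740 × 0.5250 × 10.787 = 26.843 km/s.
v = √(v_r² + v_t²) = √(74.17² + 26.843²) = √6221.74 = 78.878 km/s.

78.9 km/s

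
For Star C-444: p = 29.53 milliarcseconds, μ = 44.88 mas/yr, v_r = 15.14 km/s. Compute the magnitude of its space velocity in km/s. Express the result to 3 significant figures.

16.8 km/s

d = 1/p = 1/0.02953″ = 33.864 pc.
μ = 44.88 mas/yr = 0.04488 ″/yr.
v_t = 4.740 μ d = 4.740 × 0.04488 × 33.864 = 7.2039 km/s.
v = √(v_r² + v_t²) = √(15.14² + 7.2039²) = √281.116 = 16.767 km/s.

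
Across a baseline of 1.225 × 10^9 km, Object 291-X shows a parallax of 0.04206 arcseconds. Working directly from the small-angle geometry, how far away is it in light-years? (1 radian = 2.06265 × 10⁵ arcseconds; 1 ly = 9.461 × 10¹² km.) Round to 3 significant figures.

θ = 0.04206″ = 0.04206/206265 = 2.0391 × 10^-7 rad.
d = B/θ = (1.225 × 10^9) / (2.0391 × 10^-7) = 6.0076 × 10^15 km = (6.0076 × 10^15) / (9.461 × 10^12) ly = 634.99 ly.

635 ly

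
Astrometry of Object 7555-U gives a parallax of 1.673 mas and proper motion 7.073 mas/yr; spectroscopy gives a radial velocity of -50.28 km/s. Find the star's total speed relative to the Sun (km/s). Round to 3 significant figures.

d = 1/p = 1/0.001673″ = 597.73 pc.
μ = 7.073 mas/yr = 0.007073 ″/yr.
v_t = 4.740 μ d = 4.740 × 0.007073 × 597.73 = 20.04 km/s.
v = √(v_r² + v_t²) = √((-50.28)² + 20.04²) = √2929.68 = 54.127 km/s.

54.1 km/s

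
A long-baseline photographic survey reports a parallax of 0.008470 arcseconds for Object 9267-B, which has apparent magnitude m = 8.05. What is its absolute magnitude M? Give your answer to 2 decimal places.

M = 2.69

d = 1/p = 1/0.008470″ = 118.06 pc.
m − M = 5 log₁₀(118.06) − 5 = 10.3605 − 5 = 5.3605.
M = m − (m − M) = 8.05 − 5.3605 = 2.69.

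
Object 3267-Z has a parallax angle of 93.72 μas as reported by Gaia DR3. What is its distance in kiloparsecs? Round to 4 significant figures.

10.67 kpc

p = 93.72 μas = 0.00009372 arcsec.
d = 1/p = 1/0.00009372 = 10670 pc.
= 10.67 kpc.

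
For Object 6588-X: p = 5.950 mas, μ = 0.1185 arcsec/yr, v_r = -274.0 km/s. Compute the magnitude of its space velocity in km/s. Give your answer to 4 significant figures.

d = 1/p = 1/0.005950″ = 168.07 pc.
v_t = 4.740 μ d = 4.740 × 0.1185 × 168.07 = 94.403 km/s.
v = √(v_r² + v_t²) = √((-274.0)² + 94.403²) = √83987.9 = 289.81 km/s.

289.8 km/s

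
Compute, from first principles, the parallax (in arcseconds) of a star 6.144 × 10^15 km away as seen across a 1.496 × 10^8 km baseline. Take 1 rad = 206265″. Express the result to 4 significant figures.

θ ≈ B/d = (1.496 × 10^8) / (6.144 × 10^15) = 2.4349 × 10^-8 rad.
In arcseconds: 2.4349 × 10^-8 × 206265 = 0.0050223″.

0.005022 arcsec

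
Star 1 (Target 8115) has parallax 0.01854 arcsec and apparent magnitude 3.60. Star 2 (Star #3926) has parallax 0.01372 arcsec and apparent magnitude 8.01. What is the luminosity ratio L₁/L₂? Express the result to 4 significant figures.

L₁/L₂ = 31.80

d₁ = 1/p₁ = 1/0.01854″ = 53.937 pc; d₂ = 1/p₂ = 1/0.01372″ = 72.886 pc.
M₁ = m₁ − 5 log₁₀ d₁ + 5 = 3.60 − 8.6594 + 5 = -0.0594.
M₂ = 8.01 − 9.3132 + 5 = 3.6968.
L₁/L₂ = 10^(0.4(M₂ − M₁)) = 10^(0.4 × 3.7562) = 10^1.50248 = 31.804.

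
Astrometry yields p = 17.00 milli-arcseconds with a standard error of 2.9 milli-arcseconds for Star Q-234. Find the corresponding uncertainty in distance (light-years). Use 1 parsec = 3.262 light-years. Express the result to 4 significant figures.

32.73 ly

d = 1/p, so σ_d = σ_p / p².
σ_d = 0.00290 / (0.01700)² = 0.00290 / 0.000289 = 10.035 pc = 10.035 × 3.262 ly = 32.734 ly.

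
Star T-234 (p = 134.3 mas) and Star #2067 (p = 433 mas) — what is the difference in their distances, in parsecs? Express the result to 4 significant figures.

5.137 pc

d_A = 1/0.1343″ = 7.446 pc; d_B = 1/0.4330″ = 2.3095 pc.
|d_B − d_A| = |2.3095 − 7.446| = 5.1365 pc.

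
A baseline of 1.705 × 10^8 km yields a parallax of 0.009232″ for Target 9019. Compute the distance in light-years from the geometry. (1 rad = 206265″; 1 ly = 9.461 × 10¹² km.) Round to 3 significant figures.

403 ly

θ = 0.009232″ = 0.009232/206265 = 4.4758 × 10^-8 rad.
d = B/θ = (1.705 × 10^8) / (4.4758 × 10^-8) = 3.8094 × 10^15 km = (3.8094 × 10^15) / (9.461 × 10^12) ly = 402.64 ly.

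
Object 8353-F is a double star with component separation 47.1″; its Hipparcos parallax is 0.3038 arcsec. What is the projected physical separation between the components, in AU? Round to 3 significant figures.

155 AU

d = 1/p = 1/0.3038″ = 3.2916 pc.
At distance d (pc), an angle of θ arcsec spans θ·d AU: s = 47.1 × 3.2916 = 155.03 AU.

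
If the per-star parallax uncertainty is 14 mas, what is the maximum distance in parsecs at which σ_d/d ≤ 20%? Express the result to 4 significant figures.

σ_d/d = σ_p/p, so the condition is σ_p/p ≤ 0.20, i.e. p ≥ σ_p/0.20.
p_min = 14/0.20 = 70 mas = 0.07 arcsec.
d_max = 1/p_min = 1/0.07 = 14.286 pc.

14.29 pc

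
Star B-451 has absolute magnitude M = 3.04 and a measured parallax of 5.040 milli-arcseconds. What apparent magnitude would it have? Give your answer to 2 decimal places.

m = 9.53

d = 1/p = 1/0.005040″ = 198.41 pc.
m − M = 5 log₁₀ d − 5 = 5 log₁₀(198.41) − 5 = 11.4878 − 5 = 6.4878.
m = M + (m − M) = 3.04 + 6.4878 = 9.53.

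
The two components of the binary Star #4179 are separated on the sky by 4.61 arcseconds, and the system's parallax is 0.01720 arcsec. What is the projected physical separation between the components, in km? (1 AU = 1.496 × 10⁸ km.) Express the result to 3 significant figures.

4.01 × 10^10 km

d = 1/p = 1/0.01720″ = 58.14 pc.
At distance d (pc), an angle of θ arcsec spans θ·d AU: s = 4.61 × 58.14 = 268.03 AU.
= 268.03 × 1.496 × 10⁸ km = 4.0097 × 10^10 km.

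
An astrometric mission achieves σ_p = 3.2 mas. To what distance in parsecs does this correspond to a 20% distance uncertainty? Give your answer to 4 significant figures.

σ_d/d = σ_p/p, so the condition is σ_p/p ≤ 0.20, i.e. p ≥ σ_p/0.20.
p_min = 3.2/0.20 = 16 mas = 0.016 arcsec.
d_max = 1/p_min = 1/0.016 = 62.5 pc.

62.50 pc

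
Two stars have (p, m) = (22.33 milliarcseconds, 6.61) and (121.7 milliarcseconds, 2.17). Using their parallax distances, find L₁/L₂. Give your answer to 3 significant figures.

d₁ = 1/p₁ = 1/0.02233″ = 44.783 pc; d₂ = 1/p₂ = 1/0.1217″ = 8.2169 pc.
M₁ = m₁ − 5 log₁₀ d₁ + 5 = 6.61 − 8.2556 + 5 = 3.3544.
M₂ = 2.17 − 4.5735 + 5 = 2.5965.
L₁/L₂ = 10^(0.4(M₂ − M₁)) = 10^(0.4 × (-0.7579)) = 10^(-0.30316) = 0.49755.

L₁/L₂ = 0.498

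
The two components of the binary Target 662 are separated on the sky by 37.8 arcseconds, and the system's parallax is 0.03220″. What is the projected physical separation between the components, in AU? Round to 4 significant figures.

1174 AU

d = 1/p = 1/0.03220″ = 31.056 pc.
At distance d (pc), an angle of θ arcsec spans θ·d AU: s = 37.8 × 31.056 = 1173.9 AU.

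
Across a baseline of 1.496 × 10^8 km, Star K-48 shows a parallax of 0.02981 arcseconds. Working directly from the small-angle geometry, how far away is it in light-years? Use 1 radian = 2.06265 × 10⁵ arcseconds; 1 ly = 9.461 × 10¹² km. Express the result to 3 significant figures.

109 ly

θ = 0.02981″ = 0.02981/206265 = 1.4452 × 10^-7 rad.
d = B/θ = (1.496 × 10^8) / (1.4452 × 10^-7) = 1.0352 × 10^15 km = (1.0352 × 10^15) / (9.461 × 10^12) ly = 109.42 ly.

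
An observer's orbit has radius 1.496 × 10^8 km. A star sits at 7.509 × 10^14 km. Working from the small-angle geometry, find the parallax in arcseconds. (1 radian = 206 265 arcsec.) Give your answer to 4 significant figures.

θ ≈ B/d = (1.496 × 10^8) / (7.509 × 10^14) = 1.9923 × 10^-7 rad.
In arcseconds: 1.9923 × 10^-7 × 206265 = 0.041094″.

0.04109 arcsec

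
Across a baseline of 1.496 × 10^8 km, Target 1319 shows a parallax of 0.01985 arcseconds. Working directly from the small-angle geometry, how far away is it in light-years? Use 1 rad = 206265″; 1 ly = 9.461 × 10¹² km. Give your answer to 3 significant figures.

θ = 0.01985″ = 0.01985/206265 = 9.6235 × 10^-8 rad.
d = B/θ = (1.496 × 10^8) / (9.6235 × 10^-8) = 1.5545 × 10^15 km = (1.5545 × 10^15) / (9.461 × 10^12) ly = 164.31 ly.

164 ly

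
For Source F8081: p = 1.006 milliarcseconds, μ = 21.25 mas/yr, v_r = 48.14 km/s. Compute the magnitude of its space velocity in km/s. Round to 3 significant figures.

d = 1/p = 1/0.001006″ = 994.04 pc.
μ = 21.25 mas/yr = 0.02125 ″/yr.
v_t = 4.740 μ d = 4.740 × 0.02125 × 994.04 = 100.12 km/s.
v = √(v_r² + v_t²) = √(48.14² + 100.12²) = √12341.5 = 111.09 km/s.

111 km/s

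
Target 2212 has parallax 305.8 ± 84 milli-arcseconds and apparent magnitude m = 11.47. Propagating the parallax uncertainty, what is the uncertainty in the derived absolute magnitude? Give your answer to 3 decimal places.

M = m − 5 log₁₀ d + 5 = m + 5 log₁₀ p + 5, so ∂M/∂p = 5/(p ln 10).
σ_M = (5/ln 10) · (σ_p/p) = 2.1715 × 84/305.8 = 2.1715 × 0.27469 = 0.59649.

σ_M = 0.596 mag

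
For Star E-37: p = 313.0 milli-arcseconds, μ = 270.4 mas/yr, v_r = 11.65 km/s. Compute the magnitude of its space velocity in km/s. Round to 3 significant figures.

12.3 km/s

d = 1/p = 1/0.3130″ = 3.1949 pc.
μ = 270.4 mas/yr = 0.2704 ″/yr.
v_t = 4.740 μ d = 4.740 × 0.2704 × 3.1949 = 4.0949 km/s.
v = √(v_r² + v_t²) = √(11.65² + 4.0949²) = √152.491 = 12.349 km/s.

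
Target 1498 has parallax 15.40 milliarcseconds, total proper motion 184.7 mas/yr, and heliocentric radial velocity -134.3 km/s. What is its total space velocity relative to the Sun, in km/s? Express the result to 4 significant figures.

145.8 km/s

d = 1/p = 1/0.01540″ = 64.935 pc.
μ = 184.7 mas/yr = 0.1847 ″/yr.
v_t = 4.740 μ d = 4.740 × 0.1847 × 64.935 = 56.849 km/s.
v = √(v_r² + v_t²) = √((-134.3)² + 56.849²) = √21268.3 = 145.84 km/s.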